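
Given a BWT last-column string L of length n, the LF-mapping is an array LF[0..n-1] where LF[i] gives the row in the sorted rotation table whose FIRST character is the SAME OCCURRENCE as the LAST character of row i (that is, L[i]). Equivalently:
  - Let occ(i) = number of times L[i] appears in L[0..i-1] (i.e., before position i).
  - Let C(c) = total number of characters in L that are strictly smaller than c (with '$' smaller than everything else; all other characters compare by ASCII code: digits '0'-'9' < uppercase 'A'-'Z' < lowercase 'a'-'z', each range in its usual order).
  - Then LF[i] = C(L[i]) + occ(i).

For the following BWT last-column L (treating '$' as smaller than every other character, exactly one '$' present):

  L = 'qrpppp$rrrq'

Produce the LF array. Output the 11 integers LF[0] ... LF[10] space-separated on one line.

Char counts: '$':1, 'p':4, 'q':2, 'r':4
C (first-col start): C('$')=0, C('p')=1, C('q')=5, C('r')=7
L[0]='q': occ=0, LF[0]=C('q')+0=5+0=5
L[1]='r': occ=0, LF[1]=C('r')+0=7+0=7
L[2]='p': occ=0, LF[2]=C('p')+0=1+0=1
L[3]='p': occ=1, LF[3]=C('p')+1=1+1=2
L[4]='p': occ=2, LF[4]=C('p')+2=1+2=3
L[5]='p': occ=3, LF[5]=C('p')+3=1+3=4
L[6]='$': occ=0, LF[6]=C('$')+0=0+0=0
L[7]='r': occ=1, LF[7]=C('r')+1=7+1=8
L[8]='r': occ=2, LF[8]=C('r')+2=7+2=9
L[9]='r': occ=3, LF[9]=C('r')+3=7+3=10
L[10]='q': occ=1, LF[10]=C('q')+1=5+1=6

Answer: 5 7 1 2 3 4 0 8 9 10 6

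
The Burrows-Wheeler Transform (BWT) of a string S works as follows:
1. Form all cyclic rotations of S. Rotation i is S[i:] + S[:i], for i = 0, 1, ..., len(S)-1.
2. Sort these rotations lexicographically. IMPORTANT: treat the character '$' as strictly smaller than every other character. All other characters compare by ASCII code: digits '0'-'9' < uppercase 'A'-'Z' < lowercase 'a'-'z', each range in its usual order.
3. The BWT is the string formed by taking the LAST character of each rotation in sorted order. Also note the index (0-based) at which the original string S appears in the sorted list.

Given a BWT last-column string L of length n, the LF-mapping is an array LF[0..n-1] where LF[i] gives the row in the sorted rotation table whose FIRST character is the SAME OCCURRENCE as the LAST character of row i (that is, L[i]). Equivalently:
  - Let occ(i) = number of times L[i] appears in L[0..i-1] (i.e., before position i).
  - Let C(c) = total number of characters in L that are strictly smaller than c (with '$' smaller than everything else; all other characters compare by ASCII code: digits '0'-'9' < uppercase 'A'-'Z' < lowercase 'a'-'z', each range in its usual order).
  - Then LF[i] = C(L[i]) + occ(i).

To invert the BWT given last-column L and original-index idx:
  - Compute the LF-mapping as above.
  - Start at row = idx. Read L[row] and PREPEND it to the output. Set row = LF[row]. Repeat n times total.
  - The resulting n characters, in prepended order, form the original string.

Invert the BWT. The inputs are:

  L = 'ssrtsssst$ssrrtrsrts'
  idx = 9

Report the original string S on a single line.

Answer: srtsrsttstrsssrrsss$

Derivation:
LF mapping: 6 7 1 16 8 9 10 11 17 0 12 13 2 3 18 4 14 5 19 15
Walk LF starting at row 9, prepending L[row]:
  step 1: row=9, L[9]='$', prepend. Next row=LF[9]=0
  step 2: row=0, L[0]='s', prepend. Next row=LF[0]=6
  step 3: row=6, L[6]='s', prepend. Next row=LF[6]=10
  step 4: row=10, L[10]='s', prepend. Next row=LF[10]=12
  step 5: row=12, L[12]='r', prepend. Next row=LF[12]=2
  step 6: row=2, L[2]='r', prepend. Next row=LF[2]=1
  step 7: row=1, L[1]='s', prepend. Next row=LF[1]=7
  step 8: row=7, L[7]='s', prepend. Next row=LF[7]=11
  step 9: row=11, L[11]='s', prepend. Next row=LF[11]=13
  step 10: row=13, L[13]='r', prepend. Next row=LF[13]=3
  step 11: row=3, L[3]='t', prepend. Next row=LF[3]=16
  step 12: row=16, L[16]='s', prepend. Next row=LF[16]=14
  step 13: row=14, L[14]='t', prepend. Next row=LF[14]=18
  step 14: row=18, L[18]='t', prepend. Next row=LF[18]=19
  step 15: row=19, L[19]='s', prepend. Next row=LF[19]=15
  step 16: row=15, L[15]='r', prepend. Next row=LF[15]=4
  step 17: row=4, L[4]='s', prepend. Next row=LF[4]=8
  step 18: row=8, L[8]='t', prepend. Next row=LF[8]=17
  step 19: row=17, L[17]='r', prepend. Next row=LF[17]=5
  step 20: row=5, L[5]='s', prepend. Next row=LF[5]=9
Reversed output: srtsrsttstrsssrrsss$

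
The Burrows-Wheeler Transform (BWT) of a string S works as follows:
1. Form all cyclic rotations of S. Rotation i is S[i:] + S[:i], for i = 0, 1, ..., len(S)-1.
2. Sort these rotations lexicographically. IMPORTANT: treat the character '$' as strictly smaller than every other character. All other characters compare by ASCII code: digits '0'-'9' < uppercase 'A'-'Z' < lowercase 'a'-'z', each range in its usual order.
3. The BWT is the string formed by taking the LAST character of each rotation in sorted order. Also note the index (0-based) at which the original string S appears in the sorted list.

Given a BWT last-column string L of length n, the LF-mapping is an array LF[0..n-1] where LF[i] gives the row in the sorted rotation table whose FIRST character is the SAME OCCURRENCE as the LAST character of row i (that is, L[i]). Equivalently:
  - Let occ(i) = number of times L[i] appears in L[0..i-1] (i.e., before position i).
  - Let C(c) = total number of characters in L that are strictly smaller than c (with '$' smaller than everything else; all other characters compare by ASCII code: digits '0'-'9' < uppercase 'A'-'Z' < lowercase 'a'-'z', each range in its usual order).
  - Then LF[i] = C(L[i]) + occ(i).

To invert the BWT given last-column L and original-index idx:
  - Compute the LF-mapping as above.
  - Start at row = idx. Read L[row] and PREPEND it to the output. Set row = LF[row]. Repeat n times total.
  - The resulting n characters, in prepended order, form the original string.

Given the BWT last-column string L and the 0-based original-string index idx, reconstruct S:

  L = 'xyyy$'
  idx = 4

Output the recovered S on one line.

LF mapping: 1 2 3 4 0
Walk LF starting at row 4, prepending L[row]:
  step 1: row=4, L[4]='$', prepend. Next row=LF[4]=0
  step 2: row=0, L[0]='x', prepend. Next row=LF[0]=1
  step 3: row=1, L[1]='y', prepend. Next row=LF[1]=2
  step 4: row=2, L[2]='y', prepend. Next row=LF[2]=3
  step 5: row=3, L[3]='y', prepend. Next row=LF[3]=4
Reversed output: yyyx$

Answer: yyyx$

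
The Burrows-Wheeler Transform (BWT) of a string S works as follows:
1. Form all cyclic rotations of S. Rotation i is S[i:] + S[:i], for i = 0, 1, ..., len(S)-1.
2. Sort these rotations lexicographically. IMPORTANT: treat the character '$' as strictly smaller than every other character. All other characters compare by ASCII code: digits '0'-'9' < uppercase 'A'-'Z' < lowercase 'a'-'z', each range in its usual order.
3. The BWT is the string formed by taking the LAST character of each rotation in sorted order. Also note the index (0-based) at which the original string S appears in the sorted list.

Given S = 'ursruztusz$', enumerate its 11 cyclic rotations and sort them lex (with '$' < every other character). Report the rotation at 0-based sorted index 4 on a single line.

Answer: sz$ursruztu

Derivation:
All 11 rotations (rotation i = S[i:]+S[:i]):
  rot[0] = ursruztusz$
  rot[1] = rsruztusz$u
  rot[2] = sruztusz$ur
  rot[3] = ruztusz$urs
  rot[4] = uztusz$ursr
  rot[5] = ztusz$ursru
  rot[6] = tusz$ursruz
  rot[7] = usz$ursruzt
  rot[8] = sz$ursruztu
  rot[9] = z$ursruztus
  rot[10] = $ursruztusz
Sorted (with $ < everything):
  sorted[0] = $ursruztusz
  sorted[1] = rsruztusz$u
  sorted[2] = ruztusz$urs
  sorted[3] = sruztusz$ur
  sorted[4] = sz$ursruztu
  sorted[5] = tusz$ursruz
  sorted[6] = ursruztusz$
  sorted[7] = usz$ursruzt
  sorted[8] = uztusz$ursr
  sorted[9] = z$ursruztus
  sorted[10] = ztusz$ursru
sorted[4] = sz$ursruztu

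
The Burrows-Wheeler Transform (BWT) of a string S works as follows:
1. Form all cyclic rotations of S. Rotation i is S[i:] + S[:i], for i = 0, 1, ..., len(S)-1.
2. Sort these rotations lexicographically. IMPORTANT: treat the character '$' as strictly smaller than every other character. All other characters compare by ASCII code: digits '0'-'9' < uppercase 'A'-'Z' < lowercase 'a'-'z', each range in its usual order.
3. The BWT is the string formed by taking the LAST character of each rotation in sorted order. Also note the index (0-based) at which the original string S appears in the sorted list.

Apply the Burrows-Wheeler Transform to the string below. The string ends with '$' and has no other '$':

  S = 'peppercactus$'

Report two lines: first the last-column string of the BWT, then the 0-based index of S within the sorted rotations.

All 13 rotations (rotation i = S[i:]+S[:i]):
  rot[0] = peppercactus$
  rot[1] = eppercactus$p
  rot[2] = ppercactus$pe
  rot[3] = percactus$pep
  rot[4] = ercactus$pepp
  rot[5] = rcactus$peppe
  rot[6] = cactus$pepper
  rot[7] = actus$pepperc
  rot[8] = ctus$pepperca
  rot[9] = tus$peppercac
  rot[10] = us$peppercact
  rot[11] = s$peppercactu
  rot[12] = $peppercactus
Sorted (with $ < everything):
  sorted[0] = $peppercactus  (last char: 's')
  sorted[1] = actus$pepperc  (last char: 'c')
  sorted[2] = cactus$pepper  (last char: 'r')
  sorted[3] = ctus$pepperca  (last char: 'a')
  sorted[4] = eppercactus$p  (last char: 'p')
  sorted[5] = ercactus$pepp  (last char: 'p')
  sorted[6] = peppercactus$  (last char: '$')
  sorted[7] = percactus$pep  (last char: 'p')
  sorted[8] = ppercactus$pe  (last char: 'e')
  sorted[9] = rcactus$peppe  (last char: 'e')
  sorted[10] = s$peppercactu  (last char: 'u')
  sorted[11] = tus$peppercac  (last char: 'c')
  sorted[12] = us$peppercact  (last char: 't')
Last column: scrapp$peeuct
Original string S is at sorted index 6

Answer: scrapp$peeuct
6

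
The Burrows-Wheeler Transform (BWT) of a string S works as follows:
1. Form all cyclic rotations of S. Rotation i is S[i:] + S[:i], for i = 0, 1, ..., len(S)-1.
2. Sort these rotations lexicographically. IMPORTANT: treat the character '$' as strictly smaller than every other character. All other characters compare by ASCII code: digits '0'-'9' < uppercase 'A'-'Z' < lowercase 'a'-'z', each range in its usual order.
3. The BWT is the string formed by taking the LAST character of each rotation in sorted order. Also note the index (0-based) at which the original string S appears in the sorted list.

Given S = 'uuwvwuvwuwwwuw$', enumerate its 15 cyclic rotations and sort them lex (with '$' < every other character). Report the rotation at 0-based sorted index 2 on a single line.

All 15 rotations (rotation i = S[i:]+S[:i]):
  rot[0] = uuwvwuvwuwwwuw$
  rot[1] = uwvwuvwuwwwuw$u
  rot[2] = wvwuvwuwwwuw$uu
  rot[3] = vwuvwuwwwuw$uuw
  rot[4] = wuvwuwwwuw$uuwv
  rot[5] = uvwuwwwuw$uuwvw
  rot[6] = vwuwwwuw$uuwvwu
  rot[7] = wuwwwuw$uuwvwuv
  rot[8] = uwwwuw$uuwvwuvw
  rot[9] = wwwuw$uuwvwuvwu
  rot[10] = wwuw$uuwvwuvwuw
  rot[11] = wuw$uuwvwuvwuww
  rot[12] = uw$uuwvwuvwuwww
  rot[13] = w$uuwvwuvwuwwwu
  rot[14] = $uuwvwuvwuwwwuw
Sorted (with $ < everything):
  sorted[0] = $uuwvwuvwuwwwuw
  sorted[1] = uuwvwuvwuwwwuw$
  sorted[2] = uvwuwwwuw$uuwvw
  sorted[3] = uw$uuwvwuvwuwww
  sorted[4] = uwvwuvwuwwwuw$u
  sorted[5] = uwwwuw$uuwvwuvw
  sorted[6] = vwuvwuwwwuw$uuw
  sorted[7] = vwuwwwuw$uuwvwu
  sorted[8] = w$uuwvwuvwuwwwu
  sorted[9] = wuvwuwwwuw$uuwv
  sorted[10] = wuw$uuwvwuvwuww
  sorted[11] = wuwwwuw$uuwvwuv
  sorted[12] = wvwuvwuwwwuw$uu
  sorted[13] = wwuw$uuwvwuvwuw
  sorted[14] = wwwuw$uuwvwuvwu
sorted[2] = uvwuwwwuw$uuwvw

Answer: uvwuwwwuw$uuwvw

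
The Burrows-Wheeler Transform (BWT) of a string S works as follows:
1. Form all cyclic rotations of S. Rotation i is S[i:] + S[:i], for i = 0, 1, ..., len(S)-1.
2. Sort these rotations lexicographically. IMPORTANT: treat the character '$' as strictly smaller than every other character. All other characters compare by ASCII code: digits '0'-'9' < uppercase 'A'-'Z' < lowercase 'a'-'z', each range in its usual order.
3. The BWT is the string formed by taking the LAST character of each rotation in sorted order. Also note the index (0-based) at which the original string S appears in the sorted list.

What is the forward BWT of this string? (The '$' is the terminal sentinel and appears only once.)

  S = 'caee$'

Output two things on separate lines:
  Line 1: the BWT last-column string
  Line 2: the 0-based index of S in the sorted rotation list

All 5 rotations (rotation i = S[i:]+S[:i]):
  rot[0] = caee$
  rot[1] = aee$c
  rot[2] = ee$ca
  rot[3] = e$cae
  rot[4] = $caee
Sorted (with $ < everything):
  sorted[0] = $caee  (last char: 'e')
  sorted[1] = aee$c  (last char: 'c')
  sorted[2] = caee$  (last char: '$')
  sorted[3] = e$cae  (last char: 'e')
  sorted[4] = ee$ca  (last char: 'a')
Last column: ec$ea
Original string S is at sorted index 2

Answer: ec$ea
2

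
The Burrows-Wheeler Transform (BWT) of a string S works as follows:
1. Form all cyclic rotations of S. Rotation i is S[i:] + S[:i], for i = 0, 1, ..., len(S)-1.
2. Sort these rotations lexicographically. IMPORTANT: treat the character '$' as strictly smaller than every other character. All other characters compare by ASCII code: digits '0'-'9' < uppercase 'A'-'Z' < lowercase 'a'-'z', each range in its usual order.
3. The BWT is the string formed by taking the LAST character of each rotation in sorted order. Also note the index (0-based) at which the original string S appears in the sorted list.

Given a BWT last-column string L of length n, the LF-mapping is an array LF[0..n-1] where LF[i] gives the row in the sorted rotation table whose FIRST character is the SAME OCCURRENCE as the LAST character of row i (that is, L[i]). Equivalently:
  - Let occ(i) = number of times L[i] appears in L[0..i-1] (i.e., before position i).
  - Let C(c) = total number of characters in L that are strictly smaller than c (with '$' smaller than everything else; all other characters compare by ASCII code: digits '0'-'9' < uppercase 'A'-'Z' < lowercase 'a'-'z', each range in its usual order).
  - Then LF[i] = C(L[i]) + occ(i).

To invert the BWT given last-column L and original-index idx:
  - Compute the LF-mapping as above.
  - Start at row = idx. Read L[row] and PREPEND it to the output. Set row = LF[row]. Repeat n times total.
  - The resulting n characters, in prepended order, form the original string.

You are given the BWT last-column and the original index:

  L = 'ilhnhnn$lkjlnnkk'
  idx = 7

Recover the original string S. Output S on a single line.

LF mapping: 3 8 1 11 2 12 13 0 9 5 4 10 14 15 6 7
Walk LF starting at row 7, prepending L[row]:
  step 1: row=7, L[7]='$', prepend. Next row=LF[7]=0
  step 2: row=0, L[0]='i', prepend. Next row=LF[0]=3
  step 3: row=3, L[3]='n', prepend. Next row=LF[3]=11
  step 4: row=11, L[11]='l', prepend. Next row=LF[11]=10
  step 5: row=10, L[10]='j', prepend. Next row=LF[10]=4
  step 6: row=4, L[4]='h', prepend. Next row=LF[4]=2
  step 7: row=2, L[2]='h', prepend. Next row=LF[2]=1
  step 8: row=1, L[1]='l', prepend. Next row=LF[1]=8
  step 9: row=8, L[8]='l', prepend. Next row=LF[8]=9
  step 10: row=9, L[9]='k', prepend. Next row=LF[9]=5
  step 11: row=5, L[5]='n', prepend. Next row=LF[5]=12
  step 12: row=12, L[12]='n', prepend. Next row=LF[12]=14
  step 13: row=14, L[14]='k', prepend. Next row=LF[14]=6
  step 14: row=6, L[6]='n', prepend. Next row=LF[6]=13
  step 15: row=13, L[13]='n', prepend. Next row=LF[13]=15
  step 16: row=15, L[15]='k', prepend. Next row=LF[15]=7
Reversed output: knnknnkllhhjlni$

Answer: knnknnkllhhjlni$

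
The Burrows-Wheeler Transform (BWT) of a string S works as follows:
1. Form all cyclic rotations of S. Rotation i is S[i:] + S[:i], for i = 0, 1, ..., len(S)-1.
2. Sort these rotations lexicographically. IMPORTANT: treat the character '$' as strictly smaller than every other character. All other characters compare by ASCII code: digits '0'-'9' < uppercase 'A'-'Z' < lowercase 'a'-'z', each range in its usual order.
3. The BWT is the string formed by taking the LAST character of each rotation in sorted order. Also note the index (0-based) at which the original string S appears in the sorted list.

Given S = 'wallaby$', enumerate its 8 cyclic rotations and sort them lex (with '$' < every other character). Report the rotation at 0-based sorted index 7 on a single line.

All 8 rotations (rotation i = S[i:]+S[:i]):
  rot[0] = wallaby$
  rot[1] = allaby$w
  rot[2] = llaby$wa
  rot[3] = laby$wal
  rot[4] = aby$wall
  rot[5] = by$walla
  rot[6] = y$wallab
  rot[7] = $wallaby
Sorted (with $ < everything):
  sorted[0] = $wallaby
  sorted[1] = aby$wall
  sorted[2] = allaby$w
  sorted[3] = by$walla
  sorted[4] = laby$wal
  sorted[5] = llaby$wa
  sorted[6] = wallaby$
  sorted[7] = y$wallab
sorted[7] = y$wallab

Answer: y$wallab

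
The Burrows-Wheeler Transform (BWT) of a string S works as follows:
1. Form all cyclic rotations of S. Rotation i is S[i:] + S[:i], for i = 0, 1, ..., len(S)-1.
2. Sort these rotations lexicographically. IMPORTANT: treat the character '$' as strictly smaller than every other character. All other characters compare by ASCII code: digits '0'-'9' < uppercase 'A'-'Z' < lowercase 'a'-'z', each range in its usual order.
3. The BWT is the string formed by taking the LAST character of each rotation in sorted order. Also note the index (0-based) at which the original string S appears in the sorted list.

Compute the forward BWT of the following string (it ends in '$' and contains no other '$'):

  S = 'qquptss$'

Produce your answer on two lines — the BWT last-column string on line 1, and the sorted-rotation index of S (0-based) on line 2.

All 8 rotations (rotation i = S[i:]+S[:i]):
  rot[0] = qquptss$
  rot[1] = quptss$q
  rot[2] = uptss$qq
  rot[3] = ptss$qqu
  rot[4] = tss$qqup
  rot[5] = ss$qqupt
  rot[6] = s$qqupts
  rot[7] = $qquptss
Sorted (with $ < everything):
  sorted[0] = $qquptss  (last char: 's')
  sorted[1] = ptss$qqu  (last char: 'u')
  sorted[2] = qquptss$  (last char: '$')
  sorted[3] = quptss$q  (last char: 'q')
  sorted[4] = s$qqupts  (last char: 's')
  sorted[5] = ss$qqupt  (last char: 't')
  sorted[6] = tss$qqup  (last char: 'p')
  sorted[7] = uptss$qq  (last char: 'q')
Last column: su$qstpq
Original string S is at sorted index 2

Answer: su$qstpq
2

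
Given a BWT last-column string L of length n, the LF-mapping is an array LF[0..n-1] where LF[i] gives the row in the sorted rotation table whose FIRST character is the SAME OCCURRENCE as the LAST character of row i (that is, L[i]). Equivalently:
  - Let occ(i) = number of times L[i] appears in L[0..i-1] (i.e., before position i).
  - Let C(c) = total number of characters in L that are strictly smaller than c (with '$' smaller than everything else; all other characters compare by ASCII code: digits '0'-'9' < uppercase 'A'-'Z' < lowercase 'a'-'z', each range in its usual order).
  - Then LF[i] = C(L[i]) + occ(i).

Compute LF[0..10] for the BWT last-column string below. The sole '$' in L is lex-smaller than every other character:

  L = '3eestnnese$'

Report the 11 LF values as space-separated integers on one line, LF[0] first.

Answer: 1 2 3 8 10 6 7 4 9 5 0

Derivation:
Char counts: '$':1, '3':1, 'e':4, 'n':2, 's':2, 't':1
C (first-col start): C('$')=0, C('3')=1, C('e')=2, C('n')=6, C('s')=8, C('t')=10
L[0]='3': occ=0, LF[0]=C('3')+0=1+0=1
L[1]='e': occ=0, LF[1]=C('e')+0=2+0=2
L[2]='e': occ=1, LF[2]=C('e')+1=2+1=3
L[3]='s': occ=0, LF[3]=C('s')+0=8+0=8
L[4]='t': occ=0, LF[4]=C('t')+0=10+0=10
L[5]='n': occ=0, LF[5]=C('n')+0=6+0=6
L[6]='n': occ=1, LF[6]=C('n')+1=6+1=7
L[7]='e': occ=2, LF[7]=C('e')+2=2+2=4
L[8]='s': occ=1, LF[8]=C('s')+1=8+1=9
L[9]='e': occ=3, LF[9]=C('e')+3=2+3=5
L[10]='$': occ=0, LF[10]=C('$')+0=0+0=0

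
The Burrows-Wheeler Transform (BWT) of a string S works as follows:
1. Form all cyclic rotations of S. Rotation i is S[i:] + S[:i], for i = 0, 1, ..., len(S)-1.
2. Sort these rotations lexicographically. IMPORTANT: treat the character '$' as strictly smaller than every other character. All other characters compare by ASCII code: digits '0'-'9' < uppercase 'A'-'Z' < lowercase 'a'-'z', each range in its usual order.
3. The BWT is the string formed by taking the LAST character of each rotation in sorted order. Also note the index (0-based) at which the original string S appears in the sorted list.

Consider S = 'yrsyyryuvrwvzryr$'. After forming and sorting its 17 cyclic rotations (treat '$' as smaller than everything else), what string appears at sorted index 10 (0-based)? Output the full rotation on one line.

Answer: wvzryr$yrsyyryuvr

Derivation:
All 17 rotations (rotation i = S[i:]+S[:i]):
  rot[0] = yrsyyryuvrwvzryr$
  rot[1] = rsyyryuvrwvzryr$y
  rot[2] = syyryuvrwvzryr$yr
  rot[3] = yyryuvrwvzryr$yrs
  rot[4] = yryuvrwvzryr$yrsy
  rot[5] = ryuvrwvzryr$yrsyy
  rot[6] = yuvrwvzryr$yrsyyr
  rot[7] = uvrwvzryr$yrsyyry
  rot[8] = vrwvzryr$yrsyyryu
  rot[9] = rwvzryr$yrsyyryuv
  rot[10] = wvzryr$yrsyyryuvr
  rot[11] = vzryr$yrsyyryuvrw
  rot[12] = zryr$yrsyyryuvrwv
  rot[13] = ryr$yrsyyryuvrwvz
  rot[14] = yr$yrsyyryuvrwvzr
  rot[15] = r$yrsyyryuvrwvzry
  rot[16] = $yrsyyryuvrwvzryr
Sorted (with $ < everything):
  sorted[0] = $yrsyyryuvrwvzryr
  sorted[1] = r$yrsyyryuvrwvzry
  sorted[2] = rsyyryuvrwvzryr$y
  sorted[3] = rwvzryr$yrsyyryuv
  sorted[4] = ryr$yrsyyryuvrwvz
  sorted[5] = ryuvrwvzryr$yrsyy
  sorted[6] = syyryuvrwvzryr$yr
  sorted[7] = uvrwvzryr$yrsyyry
  sorted[8] = vrwvzryr$yrsyyryu
  sorted[9] = vzryr$yrsyyryuvrw
  sorted[10] = wvzryr$yrsyyryuvr
  sorted[11] = yr$yrsyyryuvrwvzr
  sorted[12] = yrsyyryuvrwvzryr$
  sorted[13] = yryuvrwvzryr$yrsy
  sorted[14] = yuvrwvzryr$yrsyyr
  sorted[15] = yyryuvrwvzryr$yrs
  sorted[16] = zryr$yrsyyryuvrwv
sorted[10] = wvzryr$yrsyyryuvr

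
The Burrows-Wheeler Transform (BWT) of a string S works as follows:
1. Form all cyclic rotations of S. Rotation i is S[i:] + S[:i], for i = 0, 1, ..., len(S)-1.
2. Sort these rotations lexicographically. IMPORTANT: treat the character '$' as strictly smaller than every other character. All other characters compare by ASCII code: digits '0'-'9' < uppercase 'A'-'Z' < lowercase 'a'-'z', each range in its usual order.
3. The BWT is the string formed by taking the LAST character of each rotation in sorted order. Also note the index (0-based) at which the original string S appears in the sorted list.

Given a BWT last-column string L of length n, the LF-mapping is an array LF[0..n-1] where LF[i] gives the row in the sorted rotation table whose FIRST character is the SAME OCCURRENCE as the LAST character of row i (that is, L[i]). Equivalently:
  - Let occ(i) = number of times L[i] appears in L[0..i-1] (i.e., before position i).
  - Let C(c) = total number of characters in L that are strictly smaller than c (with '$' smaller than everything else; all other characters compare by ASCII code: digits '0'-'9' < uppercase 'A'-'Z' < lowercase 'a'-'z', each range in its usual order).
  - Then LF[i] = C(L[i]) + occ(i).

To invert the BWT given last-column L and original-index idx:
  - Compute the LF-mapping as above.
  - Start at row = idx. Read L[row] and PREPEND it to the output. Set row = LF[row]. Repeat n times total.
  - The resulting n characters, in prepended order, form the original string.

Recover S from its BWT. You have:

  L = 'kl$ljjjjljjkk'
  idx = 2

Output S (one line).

Answer: jjklkljjljjk$

Derivation:
LF mapping: 7 10 0 11 1 2 3 4 12 5 6 8 9
Walk LF starting at row 2, prepending L[row]:
  step 1: row=2, L[2]='$', prepend. Next row=LF[2]=0
  step 2: row=0, L[0]='k', prepend. Next row=LF[0]=7
  step 3: row=7, L[7]='j', prepend. Next row=LF[7]=4
  step 4: row=4, L[4]='j', prepend. Next row=LF[4]=1
  step 5: row=1, L[1]='l', prepend. Next row=LF[1]=10
  step 6: row=10, L[10]='j', prepend. Next row=LF[10]=6
  step 7: row=6, L[6]='j', prepend. Next row=LF[6]=3
  step 8: row=3, L[3]='l', prepend. Next row=LF[3]=11
  step 9: row=11, L[11]='k', prepend. Next row=LF[11]=8
  step 10: row=8, L[8]='l', prepend. Next row=LF[8]=12
  step 11: row=12, L[12]='k', prepend. Next row=LF[12]=9
  step 12: row=9, L[9]='j', prepend. Next row=LF[9]=5
  step 13: row=5, L[5]='j', prepend. Next row=LF[5]=2
Reversed output: jjklkljjljjk$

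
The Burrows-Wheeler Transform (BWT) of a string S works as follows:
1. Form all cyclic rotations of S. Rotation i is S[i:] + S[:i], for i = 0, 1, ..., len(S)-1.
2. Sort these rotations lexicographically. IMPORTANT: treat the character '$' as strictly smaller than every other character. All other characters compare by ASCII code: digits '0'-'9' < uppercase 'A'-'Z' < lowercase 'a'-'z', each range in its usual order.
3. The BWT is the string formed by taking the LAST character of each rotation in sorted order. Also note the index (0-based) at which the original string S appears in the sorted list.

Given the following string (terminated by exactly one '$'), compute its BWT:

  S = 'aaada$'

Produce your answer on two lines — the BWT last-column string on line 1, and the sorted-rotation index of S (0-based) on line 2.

All 6 rotations (rotation i = S[i:]+S[:i]):
  rot[0] = aaada$
  rot[1] = aada$a
  rot[2] = ada$aa
  rot[3] = da$aaa
  rot[4] = a$aaad
  rot[5] = $aaada
Sorted (with $ < everything):
  sorted[0] = $aaada  (last char: 'a')
  sorted[1] = a$aaad  (last char: 'd')
  sorted[2] = aaada$  (last char: '$')
  sorted[3] = aada$a  (last char: 'a')
  sorted[4] = ada$aa  (last char: 'a')
  sorted[5] = da$aaa  (last char: 'a')
Last column: ad$aaa
Original string S is at sorted index 2

Answer: ad$aaa
2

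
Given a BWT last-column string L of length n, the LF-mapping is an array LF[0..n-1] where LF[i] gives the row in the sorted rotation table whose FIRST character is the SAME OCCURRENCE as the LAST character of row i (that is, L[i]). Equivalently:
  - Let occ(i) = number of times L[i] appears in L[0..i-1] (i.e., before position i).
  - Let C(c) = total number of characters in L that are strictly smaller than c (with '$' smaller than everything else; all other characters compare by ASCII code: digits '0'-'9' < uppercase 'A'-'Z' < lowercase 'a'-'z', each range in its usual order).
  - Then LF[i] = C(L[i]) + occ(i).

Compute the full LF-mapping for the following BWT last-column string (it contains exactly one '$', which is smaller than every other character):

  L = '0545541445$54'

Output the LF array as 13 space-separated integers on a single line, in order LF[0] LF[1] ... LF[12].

Answer: 1 8 3 9 10 4 2 5 6 11 0 12 7

Derivation:
Char counts: '$':1, '0':1, '1':1, '4':5, '5':5
C (first-col start): C('$')=0, C('0')=1, C('1')=2, C('4')=3, C('5')=8
L[0]='0': occ=0, LF[0]=C('0')+0=1+0=1
L[1]='5': occ=0, LF[1]=C('5')+0=8+0=8
L[2]='4': occ=0, LF[2]=C('4')+0=3+0=3
L[3]='5': occ=1, LF[3]=C('5')+1=8+1=9
L[4]='5': occ=2, LF[4]=C('5')+2=8+2=10
L[5]='4': occ=1, LF[5]=C('4')+1=3+1=4
L[6]='1': occ=0, LF[6]=C('1')+0=2+0=2
L[7]='4': occ=2, LF[7]=C('4')+2=3+2=5
L[8]='4': occ=3, LF[8]=C('4')+3=3+3=6
L[9]='5': occ=3, LF[9]=C('5')+3=8+3=11
L[10]='$': occ=0, LF[10]=C('$')+0=0+0=0
L[11]='5': occ=4, LF[11]=C('5')+4=8+4=12
L[12]='4': occ=4, LF[12]=C('4')+4=3+4=7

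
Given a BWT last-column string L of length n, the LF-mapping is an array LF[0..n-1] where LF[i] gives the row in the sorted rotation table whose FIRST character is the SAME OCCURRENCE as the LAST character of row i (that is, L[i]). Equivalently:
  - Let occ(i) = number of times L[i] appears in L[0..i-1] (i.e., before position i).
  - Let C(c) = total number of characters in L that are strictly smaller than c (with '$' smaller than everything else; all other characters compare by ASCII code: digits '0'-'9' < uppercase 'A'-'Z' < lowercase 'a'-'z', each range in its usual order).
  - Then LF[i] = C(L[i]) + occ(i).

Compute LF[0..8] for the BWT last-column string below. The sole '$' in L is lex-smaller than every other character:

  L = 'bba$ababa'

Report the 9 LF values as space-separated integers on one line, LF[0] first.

Char counts: '$':1, 'a':4, 'b':4
C (first-col start): C('$')=0, C('a')=1, C('b')=5
L[0]='b': occ=0, LF[0]=C('b')+0=5+0=5
L[1]='b': occ=1, LF[1]=C('b')+1=5+1=6
L[2]='a': occ=0, LF[2]=C('a')+0=1+0=1
L[3]='$': occ=0, LF[3]=C('$')+0=0+0=0
L[4]='a': occ=1, LF[4]=C('a')+1=1+1=2
L[5]='b': occ=2, LF[5]=C('b')+2=5+2=7
L[6]='a': occ=2, LF[6]=C('a')+2=1+2=3
L[7]='b': occ=3, LF[7]=C('b')+3=5+3=8
L[8]='a': occ=3, LF[8]=C('a')+3=1+3=4

Answer: 5 6 1 0 2 7 3 8 4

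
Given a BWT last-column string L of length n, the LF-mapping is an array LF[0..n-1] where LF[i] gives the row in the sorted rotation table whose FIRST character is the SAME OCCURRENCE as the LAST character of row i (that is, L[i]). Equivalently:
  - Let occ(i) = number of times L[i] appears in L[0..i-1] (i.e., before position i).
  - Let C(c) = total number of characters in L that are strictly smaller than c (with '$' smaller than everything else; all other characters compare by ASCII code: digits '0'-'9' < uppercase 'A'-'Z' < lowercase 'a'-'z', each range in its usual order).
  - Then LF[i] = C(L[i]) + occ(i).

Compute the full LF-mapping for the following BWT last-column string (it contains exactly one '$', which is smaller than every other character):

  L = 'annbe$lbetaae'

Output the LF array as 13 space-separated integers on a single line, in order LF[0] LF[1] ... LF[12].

Char counts: '$':1, 'a':3, 'b':2, 'e':3, 'l':1, 'n':2, 't':1
C (first-col start): C('$')=0, C('a')=1, C('b')=4, C('e')=6, C('l')=9, C('n')=10, C('t')=12
L[0]='a': occ=0, LF[0]=C('a')+0=1+0=1
L[1]='n': occ=0, LF[1]=C('n')+0=10+0=10
L[2]='n': occ=1, LF[2]=C('n')+1=10+1=11
L[3]='b': occ=0, LF[3]=C('b')+0=4+0=4
L[4]='e': occ=0, LF[4]=C('e')+0=6+0=6
L[5]='$': occ=0, LF[5]=C('$')+0=0+0=0
L[6]='l': occ=0, LF[6]=C('l')+0=9+0=9
L[7]='b': occ=1, LF[7]=C('b')+1=4+1=5
L[8]='e': occ=1, LF[8]=C('e')+1=6+1=7
L[9]='t': occ=0, LF[9]=C('t')+0=12+0=12
L[10]='a': occ=1, LF[10]=C('a')+1=1+1=2
L[11]='a': occ=2, LF[11]=C('a')+2=1+2=3
L[12]='e': occ=2, LF[12]=C('e')+2=6+2=8

Answer: 1 10 11 4 6 0 9 5 7 12 2 3 8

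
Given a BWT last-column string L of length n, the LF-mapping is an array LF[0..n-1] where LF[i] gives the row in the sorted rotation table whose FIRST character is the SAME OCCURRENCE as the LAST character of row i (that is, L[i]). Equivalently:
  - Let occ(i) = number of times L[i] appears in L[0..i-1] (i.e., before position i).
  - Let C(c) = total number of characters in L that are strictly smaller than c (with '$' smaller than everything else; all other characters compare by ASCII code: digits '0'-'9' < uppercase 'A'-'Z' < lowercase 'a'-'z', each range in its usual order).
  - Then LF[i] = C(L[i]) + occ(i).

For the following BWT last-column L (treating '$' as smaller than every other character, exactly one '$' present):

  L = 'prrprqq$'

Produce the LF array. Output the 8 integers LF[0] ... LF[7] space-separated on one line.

Answer: 1 5 6 2 7 3 4 0

Derivation:
Char counts: '$':1, 'p':2, 'q':2, 'r':3
C (first-col start): C('$')=0, C('p')=1, C('q')=3, C('r')=5
L[0]='p': occ=0, LF[0]=C('p')+0=1+0=1
L[1]='r': occ=0, LF[1]=C('r')+0=5+0=5
L[2]='r': occ=1, LF[2]=C('r')+1=5+1=6
L[3]='p': occ=1, LF[3]=C('p')+1=1+1=2
L[4]='r': occ=2, LF[4]=C('r')+2=5+2=7
L[5]='q': occ=0, LF[5]=C('q')+0=3+0=3
L[6]='q': occ=1, LF[6]=C('q')+1=3+1=4
L[7]='$': occ=0, LF[7]=C('$')+0=0+0=0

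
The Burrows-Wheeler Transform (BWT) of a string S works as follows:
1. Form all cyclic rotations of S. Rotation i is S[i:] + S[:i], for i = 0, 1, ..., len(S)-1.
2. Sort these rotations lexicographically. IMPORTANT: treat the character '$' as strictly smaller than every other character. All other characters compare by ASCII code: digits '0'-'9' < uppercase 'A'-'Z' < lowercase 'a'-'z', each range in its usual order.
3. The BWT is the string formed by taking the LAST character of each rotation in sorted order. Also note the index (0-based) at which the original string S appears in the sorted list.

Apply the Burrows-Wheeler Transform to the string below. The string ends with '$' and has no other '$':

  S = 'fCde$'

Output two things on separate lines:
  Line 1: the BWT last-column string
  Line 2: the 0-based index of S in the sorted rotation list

Answer: efCd$
4

Derivation:
All 5 rotations (rotation i = S[i:]+S[:i]):
  rot[0] = fCde$
  rot[1] = Cde$f
  rot[2] = de$fC
  rot[3] = e$fCd
  rot[4] = $fCde
Sorted (with $ < everything):
  sorted[0] = $fCde  (last char: 'e')
  sorted[1] = Cde$f  (last char: 'f')
  sorted[2] = de$fC  (last char: 'C')
  sorted[3] = e$fCd  (last char: 'd')
  sorted[4] = fCde$  (last char: '$')
Last column: efCd$
Original string S is at sorted index 4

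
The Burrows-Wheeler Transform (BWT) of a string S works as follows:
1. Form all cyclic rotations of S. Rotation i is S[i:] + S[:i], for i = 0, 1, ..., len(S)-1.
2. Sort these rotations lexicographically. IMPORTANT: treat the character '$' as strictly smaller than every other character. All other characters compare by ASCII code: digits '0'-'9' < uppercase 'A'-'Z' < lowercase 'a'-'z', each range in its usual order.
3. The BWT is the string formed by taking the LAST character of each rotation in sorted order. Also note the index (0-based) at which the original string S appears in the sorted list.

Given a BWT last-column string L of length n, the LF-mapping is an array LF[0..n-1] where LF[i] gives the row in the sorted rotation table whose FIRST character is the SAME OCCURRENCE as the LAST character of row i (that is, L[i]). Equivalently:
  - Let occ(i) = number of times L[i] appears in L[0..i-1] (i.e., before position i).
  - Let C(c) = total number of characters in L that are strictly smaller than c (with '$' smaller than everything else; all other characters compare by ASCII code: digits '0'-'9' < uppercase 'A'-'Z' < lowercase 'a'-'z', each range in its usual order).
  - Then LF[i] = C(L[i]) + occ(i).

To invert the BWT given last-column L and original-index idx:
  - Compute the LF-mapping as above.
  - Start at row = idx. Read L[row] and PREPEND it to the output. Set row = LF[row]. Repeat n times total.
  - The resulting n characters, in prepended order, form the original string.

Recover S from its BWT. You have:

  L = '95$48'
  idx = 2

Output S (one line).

Answer: 5489$

Derivation:
LF mapping: 4 2 0 1 3
Walk LF starting at row 2, prepending L[row]:
  step 1: row=2, L[2]='$', prepend. Next row=LF[2]=0
  step 2: row=0, L[0]='9', prepend. Next row=LF[0]=4
  step 3: row=4, L[4]='8', prepend. Next row=LF[4]=3
  step 4: row=3, L[3]='4', prepend. Next row=LF[3]=1
  step 5: row=1, L[1]='5', prepend. Next row=LF[1]=2
Reversed output: 5489$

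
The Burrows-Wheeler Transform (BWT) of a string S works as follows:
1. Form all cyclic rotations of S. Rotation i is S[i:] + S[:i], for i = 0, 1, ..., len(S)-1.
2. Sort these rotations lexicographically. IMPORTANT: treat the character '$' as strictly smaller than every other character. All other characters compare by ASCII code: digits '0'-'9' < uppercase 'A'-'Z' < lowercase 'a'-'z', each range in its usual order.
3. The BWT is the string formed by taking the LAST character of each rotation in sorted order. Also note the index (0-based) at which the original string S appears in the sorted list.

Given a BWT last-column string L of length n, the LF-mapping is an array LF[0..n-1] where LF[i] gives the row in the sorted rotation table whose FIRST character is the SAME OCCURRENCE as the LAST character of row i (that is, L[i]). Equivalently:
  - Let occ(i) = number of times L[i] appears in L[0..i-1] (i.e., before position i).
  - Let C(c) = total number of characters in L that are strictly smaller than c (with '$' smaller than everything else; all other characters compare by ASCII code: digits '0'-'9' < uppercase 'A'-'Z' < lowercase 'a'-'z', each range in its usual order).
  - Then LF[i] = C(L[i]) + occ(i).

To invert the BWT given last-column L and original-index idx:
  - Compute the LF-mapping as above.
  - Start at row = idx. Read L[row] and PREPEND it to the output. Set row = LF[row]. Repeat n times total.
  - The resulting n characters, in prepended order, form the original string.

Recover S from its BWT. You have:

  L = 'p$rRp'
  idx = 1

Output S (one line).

LF mapping: 2 0 4 1 3
Walk LF starting at row 1, prepending L[row]:
  step 1: row=1, L[1]='$', prepend. Next row=LF[1]=0
  step 2: row=0, L[0]='p', prepend. Next row=LF[0]=2
  step 3: row=2, L[2]='r', prepend. Next row=LF[2]=4
  step 4: row=4, L[4]='p', prepend. Next row=LF[4]=3
  step 5: row=3, L[3]='R', prepend. Next row=LF[3]=1
Reversed output: Rprp$

Answer: Rprp$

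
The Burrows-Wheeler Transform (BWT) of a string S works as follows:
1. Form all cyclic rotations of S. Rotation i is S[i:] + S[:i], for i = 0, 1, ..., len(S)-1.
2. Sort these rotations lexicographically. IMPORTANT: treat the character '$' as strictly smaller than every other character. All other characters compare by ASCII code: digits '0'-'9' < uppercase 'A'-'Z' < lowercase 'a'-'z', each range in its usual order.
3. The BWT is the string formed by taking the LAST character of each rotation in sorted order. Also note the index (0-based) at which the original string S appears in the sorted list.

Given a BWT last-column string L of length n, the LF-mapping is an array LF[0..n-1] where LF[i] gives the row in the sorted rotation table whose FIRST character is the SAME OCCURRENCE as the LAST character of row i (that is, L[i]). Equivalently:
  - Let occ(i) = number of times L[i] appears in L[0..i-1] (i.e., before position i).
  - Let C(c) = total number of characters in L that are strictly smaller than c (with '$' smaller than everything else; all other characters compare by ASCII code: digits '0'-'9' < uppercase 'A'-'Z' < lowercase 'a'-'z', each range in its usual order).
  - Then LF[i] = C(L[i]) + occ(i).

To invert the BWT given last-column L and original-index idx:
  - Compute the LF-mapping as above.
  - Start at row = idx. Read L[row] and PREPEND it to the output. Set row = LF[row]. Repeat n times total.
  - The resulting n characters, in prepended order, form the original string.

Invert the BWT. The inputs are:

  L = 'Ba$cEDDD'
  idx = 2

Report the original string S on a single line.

Answer: DEDcDaB$

Derivation:
LF mapping: 1 6 0 7 5 2 3 4
Walk LF starting at row 2, prepending L[row]:
  step 1: row=2, L[2]='$', prepend. Next row=LF[2]=0
  step 2: row=0, L[0]='B', prepend. Next row=LF[0]=1
  step 3: row=1, L[1]='a', prepend. Next row=LF[1]=6
  step 4: row=6, L[6]='D', prepend. Next row=LF[6]=3
  step 5: row=3, L[3]='c', prepend. Next row=LF[3]=7
  step 6: row=7, L[7]='D', prepend. Next row=LF[7]=4
  step 7: row=4, L[4]='E', prepend. Next row=LF[4]=5
  step 8: row=5, L[5]='D', prepend. Next row=LF[5]=2
Reversed output: DEDcDaB$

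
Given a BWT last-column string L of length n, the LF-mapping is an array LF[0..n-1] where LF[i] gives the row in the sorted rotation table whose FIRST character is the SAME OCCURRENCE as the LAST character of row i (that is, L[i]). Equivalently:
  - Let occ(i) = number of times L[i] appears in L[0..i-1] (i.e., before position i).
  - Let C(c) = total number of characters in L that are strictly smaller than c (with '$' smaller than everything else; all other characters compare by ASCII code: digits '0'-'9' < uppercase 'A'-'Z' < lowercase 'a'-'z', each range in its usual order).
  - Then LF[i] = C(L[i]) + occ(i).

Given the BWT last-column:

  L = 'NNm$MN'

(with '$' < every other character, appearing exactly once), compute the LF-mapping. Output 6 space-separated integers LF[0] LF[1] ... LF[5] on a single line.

Char counts: '$':1, 'M':1, 'N':3, 'm':1
C (first-col start): C('$')=0, C('M')=1, C('N')=2, C('m')=5
L[0]='N': occ=0, LF[0]=C('N')+0=2+0=2
L[1]='N': occ=1, LF[1]=C('N')+1=2+1=3
L[2]='m': occ=0, LF[2]=C('m')+0=5+0=5
L[3]='$': occ=0, LF[3]=C('$')+0=0+0=0
L[4]='M': occ=0, LF[4]=C('M')+0=1+0=1
L[5]='N': occ=2, LF[5]=C('N')+2=2+2=4

Answer: 2 3 5 0 1 4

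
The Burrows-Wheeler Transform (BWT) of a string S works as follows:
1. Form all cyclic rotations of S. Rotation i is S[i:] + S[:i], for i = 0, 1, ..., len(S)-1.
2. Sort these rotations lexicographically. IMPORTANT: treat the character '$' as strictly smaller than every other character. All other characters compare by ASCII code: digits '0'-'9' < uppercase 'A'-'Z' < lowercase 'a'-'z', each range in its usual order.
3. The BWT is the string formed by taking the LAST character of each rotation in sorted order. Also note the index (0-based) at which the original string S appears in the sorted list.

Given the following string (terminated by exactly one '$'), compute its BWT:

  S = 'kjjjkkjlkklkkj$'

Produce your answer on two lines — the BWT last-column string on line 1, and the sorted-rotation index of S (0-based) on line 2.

All 15 rotations (rotation i = S[i:]+S[:i]):
  rot[0] = kjjjkkjlkklkkj$
  rot[1] = jjjkkjlkklkkj$k
  rot[2] = jjkkjlkklkkj$kj
  rot[3] = jkkjlkklkkj$kjj
  rot[4] = kkjlkklkkj$kjjj
  rot[5] = kjlkklkkj$kjjjk
  rot[6] = jlkklkkj$kjjjkk
  rot[7] = lkklkkj$kjjjkkj
  rot[8] = kklkkj$kjjjkkjl
  rot[9] = klkkj$kjjjkkjlk
  rot[10] = lkkj$kjjjkkjlkk
  rot[11] = kkj$kjjjkkjlkkl
  rot[12] = kj$kjjjkkjlkklk
  rot[13] = j$kjjjkkjlkklkk
  rot[14] = $kjjjkkjlkklkkj
Sorted (with $ < everything):
  sorted[0] = $kjjjkkjlkklkkj  (last char: 'j')
  sorted[1] = j$kjjjkkjlkklkk  (last char: 'k')
  sorted[2] = jjjkkjlkklkkj$k  (last char: 'k')
  sorted[3] = jjkkjlkklkkj$kj  (last char: 'j')
  sorted[4] = jkkjlkklkkj$kjj  (last char: 'j')
  sorted[5] = jlkklkkj$kjjjkk  (last char: 'k')
  sorted[6] = kj$kjjjkkjlkklk  (last char: 'k')
  sorted[7] = kjjjkkjlkklkkj$  (last char: '$')
  sorted[8] = kjlkklkkj$kjjjk  (last char: 'k')
  sorted[9] = kkj$kjjjkkjlkkl  (last char: 'l')
  sorted[10] = kkjlkklkkj$kjjj  (last char: 'j')
  sorted[11] = kklkkj$kjjjkkjl  (last char: 'l')
  sorted[12] = klkkj$kjjjkkjlk  (last char: 'k')
  sorted[13] = lkkj$kjjjkkjlkk  (last char: 'k')
  sorted[14] = lkklkkj$kjjjkkj  (last char: 'j')
Last column: jkkjjkk$kljlkkj
Original string S is at sorted index 7

Answer: jkkjjkk$kljlkkj
7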